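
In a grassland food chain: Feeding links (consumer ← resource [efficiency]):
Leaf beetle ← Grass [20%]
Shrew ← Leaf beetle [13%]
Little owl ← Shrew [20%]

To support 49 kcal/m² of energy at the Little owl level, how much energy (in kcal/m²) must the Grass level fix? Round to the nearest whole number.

Cumulative transfer efficiency: 0.2 × 0.13 × 0.2 = 0.0052
Grass energy = 49 / 0.0052 = 9423 kcal/m²

9423 kcal/m²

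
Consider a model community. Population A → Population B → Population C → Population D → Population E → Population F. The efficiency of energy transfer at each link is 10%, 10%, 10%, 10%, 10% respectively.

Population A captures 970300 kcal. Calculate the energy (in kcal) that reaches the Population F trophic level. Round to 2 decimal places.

9.70 kcal

Population B: 970300 × 0.1 = 97030 kcal
Population C: 97030 × 0.1 = 9703 kcal
Population D: 9703 × 0.1 = 970.3 kcal
Population E: 970.3 × 0.1 = 97.03 kcal
Population F: 97.03 × 0.1 = 9.703 kcal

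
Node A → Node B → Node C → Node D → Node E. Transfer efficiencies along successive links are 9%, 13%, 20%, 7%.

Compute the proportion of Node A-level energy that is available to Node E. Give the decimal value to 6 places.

Product of link efficiencies: 0.09 × 0.13 × 0.2 × 0.07 = 0.0001638

0.000164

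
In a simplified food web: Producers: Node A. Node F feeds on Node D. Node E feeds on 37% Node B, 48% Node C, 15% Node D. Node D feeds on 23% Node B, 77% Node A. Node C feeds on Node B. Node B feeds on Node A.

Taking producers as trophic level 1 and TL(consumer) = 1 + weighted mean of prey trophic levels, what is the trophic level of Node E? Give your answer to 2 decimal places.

3.51

Node B: 1 + 1 = 2
Node C: 1 + 2 = 3
Node D: 1 + (0.23×2 + 0.77×1) = 2.23
Node E: 1 + (0.37×2 + 0.48×3 + 0.15×2.23) = 3.5145
Node F: 1 + 2.23 = 3.23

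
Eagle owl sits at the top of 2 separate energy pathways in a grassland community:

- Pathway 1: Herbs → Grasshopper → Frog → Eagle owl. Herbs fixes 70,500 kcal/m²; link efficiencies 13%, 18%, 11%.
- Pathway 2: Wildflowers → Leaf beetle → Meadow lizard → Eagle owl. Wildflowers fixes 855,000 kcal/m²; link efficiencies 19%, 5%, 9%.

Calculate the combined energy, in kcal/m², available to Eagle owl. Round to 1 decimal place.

Pathway 1: 70500 × 0.13 × 0.18 × 0.11 = 181.467 kcal/m²
Pathway 2: 855000 × 0.19 × 0.05 × 0.09 = 731.025 kcal/m²
Total at Eagle owl: 181.467 + 731.025 = 912.492 kcal/m²

912.5 kcal/m²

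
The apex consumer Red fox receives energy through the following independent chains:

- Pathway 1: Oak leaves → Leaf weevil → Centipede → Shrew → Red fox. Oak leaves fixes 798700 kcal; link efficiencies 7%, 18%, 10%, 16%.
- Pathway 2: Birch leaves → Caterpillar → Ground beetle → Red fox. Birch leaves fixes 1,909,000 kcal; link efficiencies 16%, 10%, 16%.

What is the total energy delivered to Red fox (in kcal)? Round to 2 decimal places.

5048.06 kcal

Pathway 1: 798700 × 0.07 × 0.18 × 0.1 × 0.16 = 161.01792 kcal
Pathway 2: 1909000 × 0.16 × 0.1 × 0.16 = 4887.04 kcal
Total at Red fox: 161.01792 + 4887.04 = 5048.05792 kcal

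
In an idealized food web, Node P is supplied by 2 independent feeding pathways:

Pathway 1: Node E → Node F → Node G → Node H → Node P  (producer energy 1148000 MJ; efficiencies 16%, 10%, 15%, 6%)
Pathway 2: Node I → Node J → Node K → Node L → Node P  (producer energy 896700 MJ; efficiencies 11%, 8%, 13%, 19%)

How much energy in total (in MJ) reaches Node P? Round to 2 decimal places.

Pathway 1: 1148000 × 0.16 × 0.1 × 0.15 × 0.06 = 165.312 MJ
Pathway 2: 896700 × 0.11 × 0.08 × 0.13 × 0.19 = 194.906712 MJ
Total at Node P: 165.312 + 194.906712 = 360.218712 MJ

360.22 MJ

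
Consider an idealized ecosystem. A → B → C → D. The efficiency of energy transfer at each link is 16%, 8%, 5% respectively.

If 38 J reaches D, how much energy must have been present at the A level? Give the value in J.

59375 J

Cumulative transfer efficiency: 0.16 × 0.08 × 0.05 = 0.00064
A energy = 38 / 0.00064 = 59375 J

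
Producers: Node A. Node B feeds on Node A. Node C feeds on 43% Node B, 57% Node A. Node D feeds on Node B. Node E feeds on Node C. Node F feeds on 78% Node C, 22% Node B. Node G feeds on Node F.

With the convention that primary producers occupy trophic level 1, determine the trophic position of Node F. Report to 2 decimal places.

Node B: 1 + 1 = 2
Node C: 1 + (0.43×2 + 0.57×1) = 2.43
Node D: 1 + 2 = 3
Node E: 1 + 2.43 = 3.43
Node F: 1 + (0.78×2.43 + 0.22×2) = 3.3354
Node G: 1 + 3.3354 = 4.3354

3.34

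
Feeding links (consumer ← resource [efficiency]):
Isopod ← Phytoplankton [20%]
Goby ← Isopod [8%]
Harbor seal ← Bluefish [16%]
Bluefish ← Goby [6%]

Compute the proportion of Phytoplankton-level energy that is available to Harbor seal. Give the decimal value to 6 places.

Product of link efficiencies: 0.2 × 0.08 × 0.06 × 0.16 = 0.0001536

0.000154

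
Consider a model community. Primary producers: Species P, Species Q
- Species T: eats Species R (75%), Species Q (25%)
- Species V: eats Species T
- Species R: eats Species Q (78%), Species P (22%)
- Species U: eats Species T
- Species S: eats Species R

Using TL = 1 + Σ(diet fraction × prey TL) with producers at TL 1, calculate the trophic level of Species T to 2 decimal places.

Species R: 1 + (0.78×1 + 0.22×1) = 2
Species S: 1 + 2 = 3
Species T: 1 + (0.75×2 + 0.25×1) = 2.75
Species U: 1 + 2.75 = 3.75
Species V: 1 + 2.75 = 3.75

2.75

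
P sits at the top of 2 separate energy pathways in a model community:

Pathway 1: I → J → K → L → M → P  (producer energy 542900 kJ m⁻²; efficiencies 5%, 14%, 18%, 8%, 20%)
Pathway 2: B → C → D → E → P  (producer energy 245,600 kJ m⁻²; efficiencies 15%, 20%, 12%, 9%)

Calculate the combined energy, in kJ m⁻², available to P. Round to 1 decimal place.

90.5 kJ m⁻²

Pathway 1: 542900 × 0.05 × 0.14 × 0.18 × 0.08 × 0.2 = 10.944864 kJ m⁻²
Pathway 2: 245600 × 0.15 × 0.2 × 0.12 × 0.09 = 79.5744 kJ m⁻²
Total at P: 10.944864 + 79.5744 = 90.519264 kJ m⁻²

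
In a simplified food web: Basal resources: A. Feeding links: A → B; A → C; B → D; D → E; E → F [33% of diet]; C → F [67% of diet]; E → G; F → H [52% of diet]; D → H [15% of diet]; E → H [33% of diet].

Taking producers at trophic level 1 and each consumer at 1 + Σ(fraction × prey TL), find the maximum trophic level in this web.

5

B: 1 + 1 = 2
C: 1 + 1 = 2
D: 1 + 2 = 3
E: 1 + 3 = 4
F: 1 + (0.33×4 + 0.67×2) = 3.66
G: 1 + 4 = 5
H: 1 + (0.52×3.66 + 0.15×3 + 0.33×4) = 4.6732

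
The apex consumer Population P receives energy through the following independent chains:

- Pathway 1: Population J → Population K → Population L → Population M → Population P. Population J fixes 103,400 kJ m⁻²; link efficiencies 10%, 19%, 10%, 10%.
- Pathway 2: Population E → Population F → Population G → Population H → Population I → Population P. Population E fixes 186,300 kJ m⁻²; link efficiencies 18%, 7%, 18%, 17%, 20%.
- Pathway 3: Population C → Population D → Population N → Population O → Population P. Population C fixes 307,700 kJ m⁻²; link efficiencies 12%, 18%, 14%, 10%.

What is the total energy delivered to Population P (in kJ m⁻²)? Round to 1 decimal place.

127.1 kJ m⁻²

Pathway 1: 103400 × 0.1 × 0.19 × 0.1 × 0.1 = 19.646 kJ m⁻²
Pathway 2: 186300 × 0.18 × 0.07 × 0.18 × 0.17 × 0.2 = 14.3659656 kJ m⁻²
Pathway 3: 307700 × 0.12 × 0.18 × 0.14 × 0.1 = 93.04848 kJ m⁻²
Total at Population P: 19.646 + 14.3659656 + 93.04848 = 127.0604456 kJ m⁻²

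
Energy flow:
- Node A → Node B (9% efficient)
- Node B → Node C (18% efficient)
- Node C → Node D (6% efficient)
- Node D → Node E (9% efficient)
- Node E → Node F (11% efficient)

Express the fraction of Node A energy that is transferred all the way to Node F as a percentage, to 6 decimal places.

Product of link efficiencies: 0.09 × 0.18 × 0.06 × 0.09 × 0.11 = 0.0000096228
As a percentage: 0.0000096228 × 100 = 0.000962%

0.000962%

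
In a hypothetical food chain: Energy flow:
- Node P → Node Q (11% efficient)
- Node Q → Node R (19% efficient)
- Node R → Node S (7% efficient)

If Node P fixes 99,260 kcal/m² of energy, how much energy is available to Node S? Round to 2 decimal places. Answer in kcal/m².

Node Q: 99260 × 0.11 = 10918.6 kcal/m²
Node R: 10918.6 × 0.19 = 2074.534 kcal/m²
Node S: 2074.534 × 0.07 = 145.21738 kcal/m²

145.22 kcal/m²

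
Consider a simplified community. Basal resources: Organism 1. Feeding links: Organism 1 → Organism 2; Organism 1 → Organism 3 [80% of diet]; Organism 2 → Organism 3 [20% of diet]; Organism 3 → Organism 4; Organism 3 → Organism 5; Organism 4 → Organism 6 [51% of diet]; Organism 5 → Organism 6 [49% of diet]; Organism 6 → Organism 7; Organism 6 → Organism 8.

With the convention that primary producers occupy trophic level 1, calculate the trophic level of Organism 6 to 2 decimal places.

4.20

Organism 2: 1 + 1 = 2
Organism 3: 1 + (0.8×1 + 0.2×2) = 2.2
Organism 4: 1 + 2.2 = 3.2
Organism 5: 1 + 2.2 = 3.2
Organism 6: 1 + (0.51×3.2 + 0.49×3.2) = 4.2
Organism 7: 1 + 4.2 = 5.2
Organism 8: 1 + 4.2 = 5.2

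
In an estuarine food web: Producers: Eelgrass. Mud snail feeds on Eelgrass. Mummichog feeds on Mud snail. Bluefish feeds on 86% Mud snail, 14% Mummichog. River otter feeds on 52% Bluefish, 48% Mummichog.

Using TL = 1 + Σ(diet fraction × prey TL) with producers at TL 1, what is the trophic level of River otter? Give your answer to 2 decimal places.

Mud snail: 1 + 1 = 2
Mummichog: 1 + 2 = 3
Bluefish: 1 + (0.86×2 + 0.14×3) = 3.14
River otter: 1 + (0.52×3.14 + 0.48×3) = 4.0728

4.07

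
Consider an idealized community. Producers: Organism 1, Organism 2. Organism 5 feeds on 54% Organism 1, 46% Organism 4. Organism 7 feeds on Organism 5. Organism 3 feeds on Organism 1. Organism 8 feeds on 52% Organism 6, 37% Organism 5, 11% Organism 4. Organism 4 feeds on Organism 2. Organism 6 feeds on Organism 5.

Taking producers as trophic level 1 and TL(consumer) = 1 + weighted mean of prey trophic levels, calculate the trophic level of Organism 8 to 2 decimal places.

Organism 3: 1 + 1 = 2
Organism 4: 1 + 1 = 2
Organism 5: 1 + (0.54×1 + 0.46×2) = 2.46
Organism 6: 1 + 2.46 = 3.46
Organism 7: 1 + 2.46 = 3.46
Organism 8: 1 + (0.52×3.46 + 0.37×2.46 + 0.11×2) = 3.9294

3.93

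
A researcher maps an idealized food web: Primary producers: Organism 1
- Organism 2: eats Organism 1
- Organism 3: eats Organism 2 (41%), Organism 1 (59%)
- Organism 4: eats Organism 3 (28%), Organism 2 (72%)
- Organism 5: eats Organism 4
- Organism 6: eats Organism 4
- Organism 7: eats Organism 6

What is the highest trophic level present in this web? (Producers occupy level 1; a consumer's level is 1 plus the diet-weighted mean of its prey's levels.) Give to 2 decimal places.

5.11

Organism 2: 1 + 1 = 2
Organism 3: 1 + (0.41×2 + 0.59×1) = 2.41
Organism 4: 1 + (0.28×2.41 + 0.72×2) = 3.1148
Organism 5: 1 + 3.1148 = 4.1148
Organism 6: 1 + 3.1148 = 4.1148
Organism 7: 1 + 4.1148 = 5.1148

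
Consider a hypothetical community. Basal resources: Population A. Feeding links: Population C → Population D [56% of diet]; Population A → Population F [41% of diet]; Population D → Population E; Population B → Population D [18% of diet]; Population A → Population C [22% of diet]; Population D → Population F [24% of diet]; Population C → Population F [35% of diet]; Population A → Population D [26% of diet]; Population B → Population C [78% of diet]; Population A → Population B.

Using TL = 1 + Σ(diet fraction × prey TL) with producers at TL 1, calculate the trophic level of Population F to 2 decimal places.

Population B: 1 + 1 = 2
Population C: 1 + (0.22×1 + 0.78×2) = 2.78
Population D: 1 + (0.56×2.78 + 0.26×1 + 0.18×2) = 3.1768
Population E: 1 + 3.1768 = 4.1768
Population F: 1 + (0.35×2.78 + 0.24×3.1768 + 0.41×1) = 3.145432

3.15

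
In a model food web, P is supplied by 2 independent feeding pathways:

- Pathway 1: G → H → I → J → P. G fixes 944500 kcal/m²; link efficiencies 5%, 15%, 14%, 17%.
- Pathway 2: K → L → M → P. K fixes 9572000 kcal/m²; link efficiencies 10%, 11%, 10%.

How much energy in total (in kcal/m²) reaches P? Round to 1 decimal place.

Pathway 1: 944500 × 0.05 × 0.15 × 0.14 × 0.17 = 168.59325 kcal/m²
Pathway 2: 9572000 × 0.1 × 0.11 × 0.1 = 10529.2 kcal/m²
Total at P: 168.59325 + 10529.2 = 10697.79325 kcal/m²

10697.8 kcal/m²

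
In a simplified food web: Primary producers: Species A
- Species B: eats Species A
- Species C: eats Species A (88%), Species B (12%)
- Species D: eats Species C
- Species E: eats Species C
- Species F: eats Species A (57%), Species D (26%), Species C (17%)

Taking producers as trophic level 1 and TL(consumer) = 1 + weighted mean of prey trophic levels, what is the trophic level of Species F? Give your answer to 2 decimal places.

Species B: 1 + 1 = 2
Species C: 1 + (0.88×1 + 0.12×2) = 2.12
Species D: 1 + 2.12 = 3.12
Species E: 1 + 2.12 = 3.12
Species F: 1 + (0.57×1 + 0.26×3.12 + 0.17×2.12) = 2.7416

2.74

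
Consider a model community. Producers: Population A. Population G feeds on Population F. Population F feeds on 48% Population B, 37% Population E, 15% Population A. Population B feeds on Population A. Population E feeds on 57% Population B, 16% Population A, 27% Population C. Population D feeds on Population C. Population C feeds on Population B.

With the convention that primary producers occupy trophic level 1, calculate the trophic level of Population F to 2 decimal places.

Population B: 1 + 1 = 2
Population C: 1 + 2 = 3
Population D: 1 + 3 = 4
Population E: 1 + (0.57×2 + 0.16×1 + 0.27×3) = 3.11
Population F: 1 + (0.48×2 + 0.37×3.11 + 0.15×1) = 3.2607
Population G: 1 + 3.2607 = 4.2607

3.26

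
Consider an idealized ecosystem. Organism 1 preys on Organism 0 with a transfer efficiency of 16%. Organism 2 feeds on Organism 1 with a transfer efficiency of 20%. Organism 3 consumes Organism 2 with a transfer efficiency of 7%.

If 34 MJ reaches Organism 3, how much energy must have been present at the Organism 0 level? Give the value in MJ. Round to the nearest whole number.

15179 MJ

Cumulative transfer efficiency: 0.16 × 0.2 × 0.07 = 0.00224
Organism 0 energy = 34 / 0.00224 = 15179 MJ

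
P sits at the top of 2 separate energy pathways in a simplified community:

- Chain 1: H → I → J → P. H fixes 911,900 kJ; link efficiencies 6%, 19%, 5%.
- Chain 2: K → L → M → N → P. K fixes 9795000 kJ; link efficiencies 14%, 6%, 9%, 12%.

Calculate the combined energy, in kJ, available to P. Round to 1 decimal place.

Chain 1: 911900 × 0.06 × 0.19 × 0.05 = 519.783 kJ
Chain 2: 9795000 × 0.14 × 0.06 × 0.09 × 0.12 = 888.6024 kJ
Total at P: 519.783 + 888.6024 = 1408.3854 kJ

1408.4 kJ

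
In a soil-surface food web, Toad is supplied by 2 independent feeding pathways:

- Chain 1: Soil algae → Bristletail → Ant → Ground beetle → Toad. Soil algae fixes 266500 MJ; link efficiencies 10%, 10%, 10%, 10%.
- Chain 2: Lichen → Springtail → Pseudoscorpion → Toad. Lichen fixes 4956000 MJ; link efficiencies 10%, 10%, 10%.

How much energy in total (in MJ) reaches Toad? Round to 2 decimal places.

Chain 1: 266500 × 0.1 × 0.1 × 0.1 × 0.1 = 26.65 MJ
Chain 2: 4956000 × 0.1 × 0.1 × 0.1 = 4956 MJ
Total at Toad: 26.65 + 4956 = 4982.65 MJ

4982.65 MJ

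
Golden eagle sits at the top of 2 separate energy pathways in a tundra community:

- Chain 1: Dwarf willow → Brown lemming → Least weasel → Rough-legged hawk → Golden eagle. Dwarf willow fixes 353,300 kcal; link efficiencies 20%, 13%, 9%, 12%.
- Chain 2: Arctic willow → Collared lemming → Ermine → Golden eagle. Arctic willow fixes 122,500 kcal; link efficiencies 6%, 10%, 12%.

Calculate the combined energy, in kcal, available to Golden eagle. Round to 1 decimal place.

187.4 kcal

Chain 1: 353300 × 0.2 × 0.13 × 0.09 × 0.12 = 99.20664 kcal
Chain 2: 122500 × 0.06 × 0.1 × 0.12 = 88.2 kcal
Total at Golden eagle: 99.20664 + 88.2 = 187.40664 kcal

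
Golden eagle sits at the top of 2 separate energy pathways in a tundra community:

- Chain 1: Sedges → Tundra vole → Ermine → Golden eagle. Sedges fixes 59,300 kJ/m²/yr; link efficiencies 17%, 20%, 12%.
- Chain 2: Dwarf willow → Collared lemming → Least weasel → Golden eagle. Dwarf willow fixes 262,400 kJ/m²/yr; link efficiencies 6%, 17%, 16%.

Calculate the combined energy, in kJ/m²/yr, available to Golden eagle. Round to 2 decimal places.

Chain 1: 59300 × 0.17 × 0.2 × 0.12 = 241.944 kJ/m²/yr
Chain 2: 262400 × 0.06 × 0.17 × 0.16 = 428.2368 kJ/m²/yr
Total at Golden eagle: 241.944 + 428.2368 = 670.1808 kJ/m²/yr

670.18 kJ/m²/yr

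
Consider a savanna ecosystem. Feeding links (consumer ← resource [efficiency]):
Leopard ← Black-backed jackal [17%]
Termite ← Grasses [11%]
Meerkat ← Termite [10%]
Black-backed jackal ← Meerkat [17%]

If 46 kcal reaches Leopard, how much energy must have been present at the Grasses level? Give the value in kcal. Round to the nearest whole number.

144700 kcal

Cumulative transfer efficiency: 0.11 × 0.1 × 0.17 × 0.17 = 0.0003179
Grasses energy = 46 / 0.0003179 = 144700 kcal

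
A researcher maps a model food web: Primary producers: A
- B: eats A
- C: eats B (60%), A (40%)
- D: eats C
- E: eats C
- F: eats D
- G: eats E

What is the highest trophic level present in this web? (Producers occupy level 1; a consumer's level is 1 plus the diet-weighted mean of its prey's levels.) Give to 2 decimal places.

4.60

B: 1 + 1 = 2
C: 1 + (0.6×2 + 0.4×1) = 2.6
D: 1 + 2.6 = 3.6
E: 1 + 2.6 = 3.6
F: 1 + 3.6 = 4.6
G: 1 + 3.6 = 4.6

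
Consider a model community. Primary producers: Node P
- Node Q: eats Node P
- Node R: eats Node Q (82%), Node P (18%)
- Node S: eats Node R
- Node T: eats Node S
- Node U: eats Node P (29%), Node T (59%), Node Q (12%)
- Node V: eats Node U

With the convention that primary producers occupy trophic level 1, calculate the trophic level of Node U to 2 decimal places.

Node Q: 1 + 1 = 2
Node R: 1 + (0.82×2 + 0.18×1) = 2.82
Node S: 1 + 2.82 = 3.82
Node T: 1 + 3.82 = 4.82
Node U: 1 + (0.29×1 + 0.59×4.82 + 0.12×2) = 4.3738
Node V: 1 + 4.3738 = 5.3738

4.37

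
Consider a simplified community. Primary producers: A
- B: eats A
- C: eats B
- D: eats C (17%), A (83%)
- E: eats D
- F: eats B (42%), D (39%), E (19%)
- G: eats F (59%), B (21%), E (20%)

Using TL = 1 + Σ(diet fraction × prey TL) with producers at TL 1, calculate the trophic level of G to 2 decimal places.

4.09

B: 1 + 1 = 2
C: 1 + 2 = 3
D: 1 + (0.17×3 + 0.83×1) = 2.34
E: 1 + 2.34 = 3.34
F: 1 + (0.42×2 + 0.39×2.34 + 0.19×3.34) = 3.3872
G: 1 + (0.59×3.3872 + 0.21×2 + 0.2×3.34) = 4.086448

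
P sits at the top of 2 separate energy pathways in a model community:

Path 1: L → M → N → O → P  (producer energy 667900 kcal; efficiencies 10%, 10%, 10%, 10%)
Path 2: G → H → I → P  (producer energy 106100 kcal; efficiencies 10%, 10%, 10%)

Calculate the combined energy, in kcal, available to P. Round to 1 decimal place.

Path 1: 667900 × 0.1 × 0.1 × 0.1 × 0.1 = 66.79 kcal
Path 2: 106100 × 0.1 × 0.1 × 0.1 = 106.1 kcal
Total at P: 66.79 + 106.1 = 172.89 kcal

172.9 kcal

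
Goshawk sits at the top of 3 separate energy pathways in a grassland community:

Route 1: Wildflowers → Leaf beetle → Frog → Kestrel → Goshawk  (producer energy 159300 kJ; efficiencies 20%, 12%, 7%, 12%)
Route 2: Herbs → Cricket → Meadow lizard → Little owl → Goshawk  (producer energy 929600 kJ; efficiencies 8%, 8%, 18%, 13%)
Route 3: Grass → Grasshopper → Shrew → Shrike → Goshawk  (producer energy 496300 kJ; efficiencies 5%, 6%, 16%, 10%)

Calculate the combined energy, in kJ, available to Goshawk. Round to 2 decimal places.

195.15 kJ

Route 1: 159300 × 0.2 × 0.12 × 0.07 × 0.12 = 32.11488 kJ
Route 2: 929600 × 0.08 × 0.08 × 0.18 × 0.13 = 139.216896 kJ
Route 3: 496300 × 0.05 × 0.06 × 0.16 × 0.1 = 23.8224 kJ
Total at Goshawk: 32.11488 + 139.216896 + 23.8224 = 195.154176 kJ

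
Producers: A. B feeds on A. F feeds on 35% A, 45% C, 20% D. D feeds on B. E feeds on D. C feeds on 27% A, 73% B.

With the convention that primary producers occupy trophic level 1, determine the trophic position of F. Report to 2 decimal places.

B: 1 + 1 = 2
C: 1 + (0.27×1 + 0.73×2) = 2.73
D: 1 + 2 = 3
E: 1 + 3 = 4
F: 1 + (0.35×1 + 0.45×2.73 + 0.2×3) = 3.1785

3.18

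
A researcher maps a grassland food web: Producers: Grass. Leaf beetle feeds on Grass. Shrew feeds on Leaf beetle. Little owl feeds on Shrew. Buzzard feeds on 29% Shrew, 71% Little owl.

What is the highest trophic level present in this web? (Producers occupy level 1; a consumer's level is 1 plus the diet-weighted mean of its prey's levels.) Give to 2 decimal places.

Leaf beetle: 1 + 1 = 2
Shrew: 1 + 2 = 3
Little owl: 1 + 3 = 4
Buzzard: 1 + (0.29×3 + 0.71×4) = 4.71

4.71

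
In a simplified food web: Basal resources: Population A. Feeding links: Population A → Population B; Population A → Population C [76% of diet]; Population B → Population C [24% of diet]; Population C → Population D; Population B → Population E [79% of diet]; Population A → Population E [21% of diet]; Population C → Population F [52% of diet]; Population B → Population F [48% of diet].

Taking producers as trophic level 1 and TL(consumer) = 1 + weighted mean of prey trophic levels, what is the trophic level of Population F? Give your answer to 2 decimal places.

Population B: 1 + 1 = 2
Population C: 1 + (0.76×1 + 0.24×2) = 2.24
Population D: 1 + 2.24 = 3.24
Population E: 1 + (0.79×2 + 0.21×1) = 2.79
Population F: 1 + (0.52×2.24 + 0.48×2) = 3.1248

3.12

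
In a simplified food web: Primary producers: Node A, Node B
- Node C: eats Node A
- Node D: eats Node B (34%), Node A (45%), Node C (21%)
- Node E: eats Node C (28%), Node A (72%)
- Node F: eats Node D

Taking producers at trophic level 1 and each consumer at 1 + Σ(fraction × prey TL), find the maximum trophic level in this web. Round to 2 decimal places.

Node C: 1 + 1 = 2
Node D: 1 + (0.34×1 + 0.45×1 + 0.21×2) = 2.21
Node E: 1 + (0.28×2 + 0.72×1) = 2.28
Node F: 1 + 2.21 = 3.21

3.21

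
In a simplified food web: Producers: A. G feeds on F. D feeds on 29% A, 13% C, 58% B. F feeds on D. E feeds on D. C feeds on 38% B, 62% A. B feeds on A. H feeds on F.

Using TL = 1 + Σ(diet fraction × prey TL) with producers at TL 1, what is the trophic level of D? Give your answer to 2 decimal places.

2.76

B: 1 + 1 = 2
C: 1 + (0.38×2 + 0.62×1) = 2.38
D: 1 + (0.29×1 + 0.13×2.38 + 0.58×2) = 2.7594
E: 1 + 2.7594 = 3.7594
F: 1 + 2.7594 = 3.7594
G: 1 + 3.7594 = 4.7594
H: 1 + 3.7594 = 4.7594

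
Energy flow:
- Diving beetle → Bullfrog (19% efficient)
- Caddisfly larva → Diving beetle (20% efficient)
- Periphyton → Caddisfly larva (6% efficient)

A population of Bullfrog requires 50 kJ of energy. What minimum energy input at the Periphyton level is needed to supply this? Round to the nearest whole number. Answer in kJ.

21930 kJ

Cumulative transfer efficiency: 0.06 × 0.2 × 0.19 = 0.00228
Periphyton energy = 50 / 0.00228 = 21930 kJ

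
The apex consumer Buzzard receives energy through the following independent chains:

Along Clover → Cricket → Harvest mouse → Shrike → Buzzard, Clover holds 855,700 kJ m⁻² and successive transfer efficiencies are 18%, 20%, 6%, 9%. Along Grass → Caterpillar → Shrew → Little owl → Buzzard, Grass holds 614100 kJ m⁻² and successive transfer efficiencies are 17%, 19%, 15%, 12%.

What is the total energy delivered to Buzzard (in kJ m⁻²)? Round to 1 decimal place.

523.4 kJ m⁻²

Via Clover: 855700 × 0.18 × 0.2 × 0.06 × 0.09 = 166.34808 kJ m⁻²
Via Grass: 614100 × 0.17 × 0.19 × 0.15 × 0.12 = 357.03774 kJ m⁻²
Total at Buzzard: 166.34808 + 357.03774 = 523.38582 kJ m⁻²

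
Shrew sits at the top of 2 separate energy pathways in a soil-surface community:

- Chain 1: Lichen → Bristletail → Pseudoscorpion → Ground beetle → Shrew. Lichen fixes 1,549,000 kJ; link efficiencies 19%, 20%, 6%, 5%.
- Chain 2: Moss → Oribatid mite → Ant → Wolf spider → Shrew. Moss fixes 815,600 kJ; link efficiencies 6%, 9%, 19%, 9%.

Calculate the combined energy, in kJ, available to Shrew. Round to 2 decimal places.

251.90 kJ

Chain 1: 1549000 × 0.19 × 0.2 × 0.06 × 0.05 = 176.586 kJ
Chain 2: 815600 × 0.06 × 0.09 × 0.19 × 0.09 = 75.312504 kJ
Total at Shrew: 176.586 + 75.312504 = 251.898504 kJ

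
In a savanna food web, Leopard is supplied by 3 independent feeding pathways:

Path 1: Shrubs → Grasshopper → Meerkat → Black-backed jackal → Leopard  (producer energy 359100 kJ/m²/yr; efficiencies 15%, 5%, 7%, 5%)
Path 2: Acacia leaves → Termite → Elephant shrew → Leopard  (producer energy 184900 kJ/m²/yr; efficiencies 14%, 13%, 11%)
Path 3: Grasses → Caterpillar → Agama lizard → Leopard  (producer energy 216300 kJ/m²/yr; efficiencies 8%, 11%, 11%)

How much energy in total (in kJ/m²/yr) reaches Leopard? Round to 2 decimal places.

588.97 kJ/m²/yr

Path 1: 359100 × 0.15 × 0.05 × 0.07 × 0.05 = 9.426375 kJ/m²/yr
Path 2: 184900 × 0.14 × 0.13 × 0.11 = 370.1698 kJ/m²/yr
Path 3: 216300 × 0.08 × 0.11 × 0.11 = 209.3784 kJ/m²/yr
Total at Leopard: 9.426375 + 370.1698 + 209.3784 = 588.974575 kJ/m²/yr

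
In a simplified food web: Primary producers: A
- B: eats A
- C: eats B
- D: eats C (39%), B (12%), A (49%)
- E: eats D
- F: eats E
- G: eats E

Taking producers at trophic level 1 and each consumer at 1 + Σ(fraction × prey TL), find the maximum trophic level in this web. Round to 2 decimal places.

4.90

B: 1 + 1 = 2
C: 1 + 2 = 3
D: 1 + (0.39×3 + 0.12×2 + 0.49×1) = 2.9
E: 1 + 2.9 = 3.9
F: 1 + 3.9 = 4.9
G: 1 + 3.9 = 4.9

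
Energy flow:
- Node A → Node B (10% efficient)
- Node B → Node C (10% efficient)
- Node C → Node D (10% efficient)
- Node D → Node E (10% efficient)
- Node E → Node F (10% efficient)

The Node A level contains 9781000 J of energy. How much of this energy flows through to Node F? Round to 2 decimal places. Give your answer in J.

Node B: 9781000 × 0.1 = 978100 J
Node C: 978100 × 0.1 = 97810 J
Node D: 97810 × 0.1 = 9781 J
Node E: 9781 × 0.1 = 978.1 J
Node F: 978.1 × 0.1 = 97.81 J

97.81 J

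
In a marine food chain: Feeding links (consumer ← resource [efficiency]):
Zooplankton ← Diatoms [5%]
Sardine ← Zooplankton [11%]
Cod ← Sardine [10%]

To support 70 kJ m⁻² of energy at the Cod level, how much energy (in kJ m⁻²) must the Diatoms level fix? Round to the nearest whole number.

Cumulative transfer efficiency: 0.05 × 0.11 × 0.1 = 0.00055
Diatoms energy = 70 / 0.00055 = 127273 kJ m⁻²

127273 kJ m⁻²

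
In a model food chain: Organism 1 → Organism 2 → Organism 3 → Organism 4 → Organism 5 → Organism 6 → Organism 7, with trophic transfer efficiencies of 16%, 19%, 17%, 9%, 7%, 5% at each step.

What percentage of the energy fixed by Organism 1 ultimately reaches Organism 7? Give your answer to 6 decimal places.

Product of link efficiencies: 0.16 × 0.19 × 0.17 × 0.09 × 0.07 × 0.05 = 0.00000162792
As a percentage: 0.00000162792 × 100 = 0.000163%

0.000163%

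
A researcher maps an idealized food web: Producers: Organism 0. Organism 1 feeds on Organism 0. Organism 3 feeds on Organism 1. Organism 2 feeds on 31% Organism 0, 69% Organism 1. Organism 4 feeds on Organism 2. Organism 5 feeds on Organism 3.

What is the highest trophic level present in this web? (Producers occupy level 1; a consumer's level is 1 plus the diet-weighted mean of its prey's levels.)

Organism 1: 1 + 1 = 2
Organism 2: 1 + (0.31×1 + 0.69×2) = 2.69
Organism 3: 1 + 2 = 3
Organism 4: 1 + 2.69 = 3.69
Organism 5: 1 + 3 = 4

4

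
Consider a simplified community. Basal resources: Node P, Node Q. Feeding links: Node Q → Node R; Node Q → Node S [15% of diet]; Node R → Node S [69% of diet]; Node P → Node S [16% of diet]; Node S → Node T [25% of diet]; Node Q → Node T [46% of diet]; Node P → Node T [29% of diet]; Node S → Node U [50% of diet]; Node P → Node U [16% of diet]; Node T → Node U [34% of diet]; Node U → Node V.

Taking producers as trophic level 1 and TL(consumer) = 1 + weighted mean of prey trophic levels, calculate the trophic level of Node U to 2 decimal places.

Node R: 1 + 1 = 2
Node S: 1 + (0.15×1 + 0.69×2 + 0.16×1) = 2.69
Node T: 1 + (0.25×2.69 + 0.46×1 + 0.29×1) = 2.4225
Node U: 1 + (0.5×2.69 + 0.16×1 + 0.34×2.4225) = 3.32865
Node V: 1 + 3.32865 = 4.32865

3.33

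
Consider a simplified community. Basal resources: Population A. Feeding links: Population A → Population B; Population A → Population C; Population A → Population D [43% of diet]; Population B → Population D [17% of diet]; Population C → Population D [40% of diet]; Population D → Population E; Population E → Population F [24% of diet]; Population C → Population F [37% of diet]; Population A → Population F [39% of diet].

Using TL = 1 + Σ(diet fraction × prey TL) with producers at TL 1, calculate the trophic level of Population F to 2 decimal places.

Population B: 1 + 1 = 2
Population C: 1 + 1 = 2
Population D: 1 + (0.43×1 + 0.17×2 + 0.4×2) = 2.57
Population E: 1 + 2.57 = 3.57
Population F: 1 + (0.24×3.57 + 0.37×2 + 0.39×1) = 2.9868

2.99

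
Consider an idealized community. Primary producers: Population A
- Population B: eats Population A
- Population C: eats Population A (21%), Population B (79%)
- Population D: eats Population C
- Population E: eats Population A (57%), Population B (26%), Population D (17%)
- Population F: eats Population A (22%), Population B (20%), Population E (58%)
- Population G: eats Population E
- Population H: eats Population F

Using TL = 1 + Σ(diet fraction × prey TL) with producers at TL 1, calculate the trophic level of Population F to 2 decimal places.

Population B: 1 + 1 = 2
Population C: 1 + (0.21×1 + 0.79×2) = 2.79
Population D: 1 + 2.79 = 3.79
Population E: 1 + (0.57×1 + 0.26×2 + 0.17×3.79) = 2.7343
Population F: 1 + (0.22×1 + 0.2×2 + 0.58×2.7343) = 3.205894
Population G: 1 + 2.7343 = 3.7343
Population H: 1 + 3.205894 = 4.205894

3.21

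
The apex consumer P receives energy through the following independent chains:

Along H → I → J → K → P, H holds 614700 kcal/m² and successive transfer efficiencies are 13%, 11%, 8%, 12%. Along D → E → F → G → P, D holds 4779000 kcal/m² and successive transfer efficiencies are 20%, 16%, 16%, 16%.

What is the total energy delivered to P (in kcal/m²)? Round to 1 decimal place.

3999.3 kcal/m²

Via H: 614700 × 0.13 × 0.11 × 0.08 × 0.12 = 84.386016 kcal/m²
Via D: 4779000 × 0.2 × 0.16 × 0.16 × 0.16 = 3914.9568 kcal/m²
Total at P: 84.386016 + 3914.9568 = 3999.342816 kcal/m²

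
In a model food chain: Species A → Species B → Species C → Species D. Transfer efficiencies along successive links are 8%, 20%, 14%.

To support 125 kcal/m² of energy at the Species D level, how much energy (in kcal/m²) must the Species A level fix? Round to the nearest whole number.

55804 kcal/m²

Cumulative transfer efficiency: 0.08 × 0.2 × 0.14 = 0.00224
Species A energy = 125 / 0.00224 = 55804 kcal/m²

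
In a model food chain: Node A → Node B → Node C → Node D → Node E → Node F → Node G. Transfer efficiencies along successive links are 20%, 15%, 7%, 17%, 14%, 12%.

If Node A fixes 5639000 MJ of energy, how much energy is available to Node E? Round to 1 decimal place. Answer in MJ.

2013.1 MJ

Node B: 5639000 × 0.2 = 1127800 MJ
Node C: 1127800 × 0.15 = 169170 MJ
Node D: 169170 × 0.07 = 11841.9 MJ
Node E: 11841.9 × 0.17 = 2013.123 MJ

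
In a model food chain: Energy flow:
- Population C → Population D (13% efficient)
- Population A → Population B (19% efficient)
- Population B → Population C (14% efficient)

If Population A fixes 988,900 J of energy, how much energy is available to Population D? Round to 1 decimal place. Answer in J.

3419.6 J

Population B: 988900 × 0.19 = 187891 J
Population C: 187891 × 0.14 = 26304.74 J
Population D: 26304.74 × 0.13 = 3419.6162 J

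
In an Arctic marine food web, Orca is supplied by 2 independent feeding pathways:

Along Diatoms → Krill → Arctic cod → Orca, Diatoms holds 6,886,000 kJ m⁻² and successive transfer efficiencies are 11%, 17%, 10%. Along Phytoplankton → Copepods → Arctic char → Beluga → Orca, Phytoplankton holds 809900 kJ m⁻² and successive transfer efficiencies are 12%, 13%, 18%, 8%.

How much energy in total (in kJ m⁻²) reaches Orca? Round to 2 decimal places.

13058.76 kJ m⁻²

Via Diatoms: 6886000 × 0.11 × 0.17 × 0.1 = 12876.82 kJ m⁻²
Via Phytoplankton: 809900 × 0.12 × 0.13 × 0.18 × 0.08 = 181.935936 kJ m⁻²
Total at Orca: 12876.82 + 181.935936 = 13058.755936 kJ m⁻²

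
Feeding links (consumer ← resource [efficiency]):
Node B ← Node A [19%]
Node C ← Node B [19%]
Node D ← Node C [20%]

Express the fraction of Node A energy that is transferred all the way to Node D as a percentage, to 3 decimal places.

Product of link efficiencies: 0.19 × 0.19 × 0.2 = 0.00722
As a percentage: 0.00722 × 100 = 0.722%

0.722%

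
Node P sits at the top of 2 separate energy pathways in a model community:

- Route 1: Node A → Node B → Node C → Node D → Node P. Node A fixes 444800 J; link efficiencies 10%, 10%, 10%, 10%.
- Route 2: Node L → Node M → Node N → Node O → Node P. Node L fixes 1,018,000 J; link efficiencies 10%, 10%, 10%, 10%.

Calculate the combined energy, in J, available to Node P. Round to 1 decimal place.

Route 1: 444800 × 0.1 × 0.1 × 0.1 × 0.1 = 44.48 J
Route 2: 1018000 × 0.1 × 0.1 × 0.1 × 0.1 = 101.8 J
Total at Node P: 44.48 + 101.8 = 146.28 J

146.3 J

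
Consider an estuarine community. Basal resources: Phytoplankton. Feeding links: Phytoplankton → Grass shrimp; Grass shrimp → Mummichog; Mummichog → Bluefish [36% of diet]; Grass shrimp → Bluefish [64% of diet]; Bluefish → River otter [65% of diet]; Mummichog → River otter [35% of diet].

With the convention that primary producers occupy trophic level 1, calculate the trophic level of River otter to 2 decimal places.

4.23

Grass shrimp: 1 + 1 = 2
Mummichog: 1 + 2 = 3
Bluefish: 1 + (0.36×3 + 0.64×2) = 3.36
River otter: 1 + (0.65×3.36 + 0.35×3) = 4.234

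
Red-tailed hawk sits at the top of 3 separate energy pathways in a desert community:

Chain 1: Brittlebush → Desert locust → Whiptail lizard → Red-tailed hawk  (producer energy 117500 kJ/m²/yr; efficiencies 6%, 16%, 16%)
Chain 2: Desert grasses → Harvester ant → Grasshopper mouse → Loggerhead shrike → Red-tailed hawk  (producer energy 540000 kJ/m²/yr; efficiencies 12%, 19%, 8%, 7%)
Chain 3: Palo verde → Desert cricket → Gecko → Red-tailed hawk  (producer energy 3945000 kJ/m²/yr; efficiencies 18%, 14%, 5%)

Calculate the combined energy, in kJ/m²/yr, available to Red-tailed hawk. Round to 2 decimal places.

Chain 1: 117500 × 0.06 × 0.16 × 0.16 = 180.48 kJ/m²/yr
Chain 2: 540000 × 0.12 × 0.19 × 0.08 × 0.07 = 68.9472 kJ/m²/yr
Chain 3: 3945000 × 0.18 × 0.14 × 0.05 = 4970.7 kJ/m²/yr
Total at Red-tailed hawk: 180.48 + 68.9472 + 4970.7 = 5220.1272 kJ/m²/yr

5220.13 kJ/m²/yr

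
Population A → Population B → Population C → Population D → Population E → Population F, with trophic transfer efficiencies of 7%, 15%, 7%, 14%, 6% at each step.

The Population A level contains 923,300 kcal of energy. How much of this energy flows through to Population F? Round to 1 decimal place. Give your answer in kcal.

Population B: 923300 × 0.07 = 64631 kcal
Population C: 64631 × 0.15 = 9694.65 kcal
Population D: 9694.65 × 0.07 = 678.6255 kcal
Population E: 678.6255 × 0.14 = 95.00757 kcal
Population F: 95.00757 × 0.06 = 5.7004542 kcal

5.7 kcal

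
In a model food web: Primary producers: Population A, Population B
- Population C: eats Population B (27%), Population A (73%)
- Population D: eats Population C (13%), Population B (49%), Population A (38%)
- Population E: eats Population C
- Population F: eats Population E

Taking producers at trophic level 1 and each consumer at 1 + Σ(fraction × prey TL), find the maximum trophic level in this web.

4

Population C: 1 + (0.27×1 + 0.73×1) = 2
Population D: 1 + (0.13×2 + 0.49×1 + 0.38×1) = 2.13
Population E: 1 + 2 = 3
Population F: 1 + 3 = 4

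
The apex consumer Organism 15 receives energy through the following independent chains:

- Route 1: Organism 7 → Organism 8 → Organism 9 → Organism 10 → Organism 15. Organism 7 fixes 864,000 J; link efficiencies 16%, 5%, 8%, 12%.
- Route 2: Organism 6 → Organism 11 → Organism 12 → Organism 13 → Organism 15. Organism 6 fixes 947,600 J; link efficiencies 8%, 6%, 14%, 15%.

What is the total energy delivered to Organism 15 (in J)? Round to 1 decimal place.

Route 1: 864000 × 0.16 × 0.05 × 0.08 × 0.12 = 66.3552 J
Route 2: 947600 × 0.08 × 0.06 × 0.14 × 0.15 = 95.51808 J
Total at Organism 15: 66.3552 + 95.51808 = 161.87328 J

161.9 J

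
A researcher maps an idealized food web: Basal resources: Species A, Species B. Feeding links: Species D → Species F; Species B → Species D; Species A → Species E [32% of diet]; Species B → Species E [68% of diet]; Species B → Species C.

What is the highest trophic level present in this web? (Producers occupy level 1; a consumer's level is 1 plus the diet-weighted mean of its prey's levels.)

Species C: 1 + 1 = 2
Species D: 1 + 1 = 2
Species E: 1 + (0.32×1 + 0.68×1) = 2
Species F: 1 + 2 = 3

3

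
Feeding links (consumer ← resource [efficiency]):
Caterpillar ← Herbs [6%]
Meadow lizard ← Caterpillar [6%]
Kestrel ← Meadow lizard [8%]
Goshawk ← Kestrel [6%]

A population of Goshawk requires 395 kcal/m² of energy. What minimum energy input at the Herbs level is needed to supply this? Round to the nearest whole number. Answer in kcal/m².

22858796 kcal/m²

Cumulative transfer efficiency: 0.06 × 0.06 × 0.08 × 0.06 = 0.00001728
Herbs energy = 395 / 0.00001728 = 22858796 kcal/m²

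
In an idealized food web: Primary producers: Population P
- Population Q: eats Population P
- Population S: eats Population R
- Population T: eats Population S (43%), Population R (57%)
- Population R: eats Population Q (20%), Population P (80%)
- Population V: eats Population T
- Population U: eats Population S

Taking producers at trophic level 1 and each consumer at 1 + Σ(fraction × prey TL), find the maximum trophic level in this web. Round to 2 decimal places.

Population Q: 1 + 1 = 2
Population R: 1 + (0.2×2 + 0.8×1) = 2.2
Population S: 1 + 2.2 = 3.2
Population T: 1 + (0.43×3.2 + 0.57×2.2) = 3.63
Population U: 1 + 3.2 = 4.2
Population V: 1 + 3.63 = 4.63

4.63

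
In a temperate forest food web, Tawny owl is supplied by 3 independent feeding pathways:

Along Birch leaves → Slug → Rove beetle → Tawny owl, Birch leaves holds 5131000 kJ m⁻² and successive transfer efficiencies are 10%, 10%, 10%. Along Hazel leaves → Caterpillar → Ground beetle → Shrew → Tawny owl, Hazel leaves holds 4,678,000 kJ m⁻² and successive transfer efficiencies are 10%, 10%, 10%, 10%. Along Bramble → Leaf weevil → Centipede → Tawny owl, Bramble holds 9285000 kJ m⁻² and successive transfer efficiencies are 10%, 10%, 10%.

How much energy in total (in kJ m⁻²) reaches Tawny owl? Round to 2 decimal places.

14883.80 kJ m⁻²

Via Birch leaves: 5131000 × 0.1 × 0.1 × 0.1 = 5131 kJ m⁻²
Via Hazel leaves: 4678000 × 0.1 × 0.1 × 0.1 × 0.1 = 467.8 kJ m⁻²
Via Bramble: 9285000 × 0.1 × 0.1 × 0.1 = 9285 kJ m⁻²
Total at Tawny owl: 5131 + 467.8 + 9285 = 14883.8 kJ m⁻²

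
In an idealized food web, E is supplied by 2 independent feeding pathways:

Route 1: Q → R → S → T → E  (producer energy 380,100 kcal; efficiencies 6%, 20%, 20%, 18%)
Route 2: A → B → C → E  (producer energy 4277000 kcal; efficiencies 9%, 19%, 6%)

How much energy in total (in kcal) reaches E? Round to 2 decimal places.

4552.41 kcal

Route 1: 380100 × 0.06 × 0.2 × 0.2 × 0.18 = 164.2032 kcal
Route 2: 4277000 × 0.09 × 0.19 × 0.06 = 4388.202 kcal
Total at E: 164.2032 + 4388.202 = 4552.4052 kcal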